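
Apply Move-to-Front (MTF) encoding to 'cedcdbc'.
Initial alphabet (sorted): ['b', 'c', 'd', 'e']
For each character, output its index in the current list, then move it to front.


MTF encoding:
'c': index 1 in ['b', 'c', 'd', 'e'] -> ['c', 'b', 'd', 'e']
'e': index 3 in ['c', 'b', 'd', 'e'] -> ['e', 'c', 'b', 'd']
'd': index 3 in ['e', 'c', 'b', 'd'] -> ['d', 'e', 'c', 'b']
'c': index 2 in ['d', 'e', 'c', 'b'] -> ['c', 'd', 'e', 'b']
'd': index 1 in ['c', 'd', 'e', 'b'] -> ['d', 'c', 'e', 'b']
'b': index 3 in ['d', 'c', 'e', 'b'] -> ['b', 'd', 'c', 'e']
'c': index 2 in ['b', 'd', 'c', 'e'] -> ['c', 'b', 'd', 'e']


Output: [1, 3, 3, 2, 1, 3, 2]


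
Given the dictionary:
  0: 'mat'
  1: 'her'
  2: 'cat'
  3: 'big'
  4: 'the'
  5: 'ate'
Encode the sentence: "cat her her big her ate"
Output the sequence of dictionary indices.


Look up each word in the dictionary:
  'cat' -> 2
  'her' -> 1
  'her' -> 1
  'big' -> 3
  'her' -> 1
  'ate' -> 5

Encoded: [2, 1, 1, 3, 1, 5]


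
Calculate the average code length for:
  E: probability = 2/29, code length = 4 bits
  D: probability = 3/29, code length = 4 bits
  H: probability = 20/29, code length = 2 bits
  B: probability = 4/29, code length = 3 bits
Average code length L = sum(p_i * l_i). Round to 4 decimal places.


Weighted contributions p_i * l_i:
  E: (2/29) * 4 = 8/29
  D: (3/29) * 4 = 12/29
  H: (20/29) * 2 = 40/29
  B: (4/29) * 3 = 12/29
Sum = (8 + 12 + 40 + 12)/29 = 72/29

L = 72/29 = 2.4828 bits/symbol


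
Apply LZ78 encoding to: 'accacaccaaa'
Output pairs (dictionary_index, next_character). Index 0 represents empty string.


LZ78 encoding steps:
Dictionary: {0: ''}
Step 1: w='' (idx 0), next='a' -> output (0, 'a'), add 'a' as idx 1
Step 2: w='' (idx 0), next='c' -> output (0, 'c'), add 'c' as idx 2
Step 3: w='c' (idx 2), next='a' -> output (2, 'a'), add 'ca' as idx 3
Step 4: w='ca' (idx 3), next='c' -> output (3, 'c'), add 'cac' as idx 4
Step 5: w='ca' (idx 3), next='a' -> output (3, 'a'), add 'caa' as idx 5
Step 6: w='a' (idx 1), end of input -> output (1, '')


Encoded: [(0, 'a'), (0, 'c'), (2, 'a'), (3, 'c'), (3, 'a'), (1, '')]


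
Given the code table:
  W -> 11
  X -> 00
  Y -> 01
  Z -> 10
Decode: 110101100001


Decoding:
11 -> W
01 -> Y
01 -> Y
10 -> Z
00 -> X
01 -> Y


Result: WYYZXY


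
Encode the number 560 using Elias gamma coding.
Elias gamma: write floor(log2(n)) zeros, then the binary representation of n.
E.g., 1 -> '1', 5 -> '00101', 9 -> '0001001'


num_bits = floor(log2(560)) + 1 = 10
leading_zeros = num_bits - 1 = 9
binary(560) = 1000110000

Elias gamma(560) = '000000000' + '1000110000' = 0000000001000110000 (19 bits)


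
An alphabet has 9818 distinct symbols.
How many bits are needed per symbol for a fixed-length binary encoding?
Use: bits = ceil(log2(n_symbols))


log2(9818) = 13.2612
Bracket: 2^13 = 8192 < 9818 <= 2^14 = 16384
So ceil(log2(9818)) = 14

bits = ceil(log2(9818)) = ceil(13.2612) = 14 bits


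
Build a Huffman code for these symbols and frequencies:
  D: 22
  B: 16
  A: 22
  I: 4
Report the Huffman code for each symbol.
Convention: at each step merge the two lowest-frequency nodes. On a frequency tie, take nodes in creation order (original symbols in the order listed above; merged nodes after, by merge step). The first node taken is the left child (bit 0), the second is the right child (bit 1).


Huffman tree construction:
Step 1: Merge I(4) + B(16) = 20
Step 2: Merge (I+B)(20) + D(22) = 42
Step 3: Merge A(22) + ((I+B)+D)(42) = 64
Read each symbol's code off the tree from the root (left child = 0, right child = 1).

Codes:
  D: 11 (length 2)
  B: 101 (length 3)
  A: 0 (length 1)
  I: 100 (length 3)
Average code length: 126/64 = 1.9688 bits/symbol


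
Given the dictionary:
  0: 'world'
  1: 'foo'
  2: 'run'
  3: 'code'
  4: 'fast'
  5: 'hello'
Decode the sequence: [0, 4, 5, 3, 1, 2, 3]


Look up each index in the dictionary:
  0 -> 'world'
  4 -> 'fast'
  5 -> 'hello'
  3 -> 'code'
  1 -> 'foo'
  2 -> 'run'
  3 -> 'code'

Decoded: "world fast hello code foo run code"


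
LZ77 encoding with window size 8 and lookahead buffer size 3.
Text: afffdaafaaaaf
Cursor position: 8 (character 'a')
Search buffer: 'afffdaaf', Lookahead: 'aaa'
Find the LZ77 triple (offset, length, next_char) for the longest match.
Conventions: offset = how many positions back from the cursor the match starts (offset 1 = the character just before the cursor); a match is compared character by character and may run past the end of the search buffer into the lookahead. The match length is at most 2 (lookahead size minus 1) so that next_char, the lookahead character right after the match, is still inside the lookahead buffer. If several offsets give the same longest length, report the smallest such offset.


Try each offset into the search buffer:
  offset=1 (pos 7, char 'f'): match length 0
  offset=2 (pos 6, char 'a'): match length 1
  offset=3 (pos 5, char 'a'): match length 2
  offset=4 (pos 4, char 'd'): match length 0
  offset=5 (pos 3, char 'f'): match length 0
  offset=6 (pos 2, char 'f'): match length 0
  offset=7 (pos 1, char 'f'): match length 0
  offset=8 (pos 0, char 'a'): match length 1
Longest match has length 2 at offset 3.
next_char = character at position 8 + 2 = 10 -> 'a'

Best match: offset=3, length=2 (matching 'aa' starting at position 5)
LZ77 triple: (3, 2, 'a')


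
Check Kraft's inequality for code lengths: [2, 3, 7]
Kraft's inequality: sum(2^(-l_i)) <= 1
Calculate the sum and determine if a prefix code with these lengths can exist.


Sum = 2^(-2) + 2^(-3) + 2^(-7)
    = 0.25 + 0.125 + 0.0078125
    = 49/128 = 0.3828125
Since 0.3828125 <= 1, Kraft's inequality IS satisfied.
A prefix code with these lengths CAN exist.

Kraft sum = 0.3828125. Satisfied.


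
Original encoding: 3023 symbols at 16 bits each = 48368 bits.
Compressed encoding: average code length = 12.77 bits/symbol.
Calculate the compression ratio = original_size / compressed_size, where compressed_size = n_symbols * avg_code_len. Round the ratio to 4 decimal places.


original_size = n_symbols * orig_bits = 3023 * 16 = 48368 bits
compressed_size = n_symbols * avg_code_len = 3023 * 12.77 = 38603.71 bits
ratio = original_size / compressed_size = 48368 / 38603.71 = 1.2529

Compression ratio = 1.2529


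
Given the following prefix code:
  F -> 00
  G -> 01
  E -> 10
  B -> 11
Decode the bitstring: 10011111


Decoding step by step:
Bits 10 -> E
Bits 01 -> G
Bits 11 -> B
Bits 11 -> B


Decoded message: EGBB


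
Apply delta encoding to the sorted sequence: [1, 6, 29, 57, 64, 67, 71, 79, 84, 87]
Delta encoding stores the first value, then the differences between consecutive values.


First value: 1
Deltas:
  6 - 1 = 5
  29 - 6 = 23
  57 - 29 = 28
  64 - 57 = 7
  67 - 64 = 3
  71 - 67 = 4
  79 - 71 = 8
  84 - 79 = 5
  87 - 84 = 3


Delta encoded: [1, 5, 23, 28, 7, 3, 4, 8, 5, 3]


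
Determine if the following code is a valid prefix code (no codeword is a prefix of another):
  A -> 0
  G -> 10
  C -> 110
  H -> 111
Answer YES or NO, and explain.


Checking each pair (does one codeword prefix another?):
  A='0' vs G='10': no prefix
  A='0' vs C='110': no prefix
  A='0' vs H='111': no prefix
  G='10' vs A='0': no prefix
  G='10' vs C='110': no prefix
  G='10' vs H='111': no prefix
  C='110' vs A='0': no prefix
  C='110' vs G='10': no prefix
  C='110' vs H='111': no prefix
  H='111' vs A='0': no prefix
  H='111' vs G='10': no prefix
  H='111' vs C='110': no prefix
No violation found over all pairs.

YES -- this is a valid prefix code. No codeword is a prefix of any other codeword.


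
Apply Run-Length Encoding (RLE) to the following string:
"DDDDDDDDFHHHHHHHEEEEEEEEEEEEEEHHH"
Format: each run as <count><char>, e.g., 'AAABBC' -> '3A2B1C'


Scanning runs left to right:
  i=0: run of 'D' x 8 -> '8D'
  i=8: run of 'F' x 1 -> '1F'
  i=9: run of 'H' x 7 -> '7H'
  i=16: run of 'E' x 14 -> '14E'
  i=30: run of 'H' x 3 -> '3H'

RLE = 8D1F7H14E3H


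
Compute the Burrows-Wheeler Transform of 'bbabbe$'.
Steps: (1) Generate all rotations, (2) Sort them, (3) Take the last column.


Rotations (sorted):
  0: $bbabbe -> last char: e
  1: abbe$bb -> last char: b
  2: babbe$b -> last char: b
  3: bbabbe$ -> last char: $
  4: bbe$bba -> last char: a
  5: be$bbab -> last char: b
  6: e$bbabb -> last char: b


BWT = ebb$abb


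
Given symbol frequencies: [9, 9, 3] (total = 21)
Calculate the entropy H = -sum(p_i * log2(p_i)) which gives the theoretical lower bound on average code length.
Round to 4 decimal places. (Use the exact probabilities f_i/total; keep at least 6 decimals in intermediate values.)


Per-symbol terms -p_i * log2(p_i) with p_i = f_i/21:
  p = 9/21 = 0.428571: log2(p) = -1.222392, -p*log2(p) = 0.523882
  p = 9/21 = 0.428571: log2(p) = -1.222392, -p*log2(p) = 0.523882
  p = 3/21 = 0.142857: log2(p) = -2.807355, -p*log2(p) = 0.401051
H = 0.523882 + 0.523882 + 0.401051 = 1.448815

H = 1.4488 bits/symbol


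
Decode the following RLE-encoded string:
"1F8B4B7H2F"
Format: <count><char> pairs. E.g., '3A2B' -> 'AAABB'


Expanding each <count><char> pair:
  1F -> 'F'
  8B -> 'BBBBBBBB'
  4B -> 'BBBB'
  7H -> 'HHHHHHH'
  2F -> 'FF'

Decoded = FBBBBBBBBBBBBHHHHHHHFF


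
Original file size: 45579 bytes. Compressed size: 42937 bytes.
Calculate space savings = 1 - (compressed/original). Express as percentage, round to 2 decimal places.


ratio = compressed/original = 42937/45579 = 0.942035
savings = 1 - ratio = 1 - 0.942035 = 0.057965
as a percentage: 0.057965 * 100 = 5.8%

Space savings = 1 - 42937/45579 = 5.8%


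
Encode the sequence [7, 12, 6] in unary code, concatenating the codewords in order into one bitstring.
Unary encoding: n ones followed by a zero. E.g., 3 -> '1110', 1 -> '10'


Encode each number as n ones followed by a terminating 0:
  7 -> 11111110 (8 bits)
  12 -> 1111111111110 (13 bits)
  6 -> 1111110 (7 bits)
Total length = 8 + 13 + 7 = 28 bits.

Unary([7, 12, 6]) = 1111111011111111111101111110 (28 bits)


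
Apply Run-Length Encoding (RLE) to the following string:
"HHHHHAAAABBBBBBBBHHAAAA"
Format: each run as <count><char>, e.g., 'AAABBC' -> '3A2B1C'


Scanning runs left to right:
  i=0: run of 'H' x 5 -> '5H'
  i=5: run of 'A' x 4 -> '4A'
  i=9: run of 'B' x 8 -> '8B'
  i=17: run of 'H' x 2 -> '2H'
  i=19: run of 'A' x 4 -> '4A'

RLE = 5H4A8B2H4A


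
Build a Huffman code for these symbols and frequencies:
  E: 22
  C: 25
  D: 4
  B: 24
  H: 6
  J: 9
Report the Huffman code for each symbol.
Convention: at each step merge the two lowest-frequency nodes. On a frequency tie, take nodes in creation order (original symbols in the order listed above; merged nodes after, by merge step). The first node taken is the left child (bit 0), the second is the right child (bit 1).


Huffman tree construction:
Step 1: Merge D(4) + H(6) = 10
Step 2: Merge J(9) + (D+H)(10) = 19
Step 3: Merge (J+(D+H))(19) + E(22) = 41
Step 4: Merge B(24) + C(25) = 49
Step 5: Merge ((J+(D+H))+E)(41) + (B+C)(49) = 90
Read each symbol's code off the tree from the root (left child = 0, right child = 1).

Codes:
  E: 01 (length 2)
  C: 11 (length 2)
  D: 0010 (length 4)
  B: 10 (length 2)
  H: 0011 (length 4)
  J: 000 (length 3)
Average code length: 209/90 = 2.3222 bits/symbol


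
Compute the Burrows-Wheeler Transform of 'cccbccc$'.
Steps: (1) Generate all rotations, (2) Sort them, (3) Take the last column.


Rotations (sorted):
  0: $cccbccc -> last char: c
  1: bccc$ccc -> last char: c
  2: c$cccbcc -> last char: c
  3: cbccc$cc -> last char: c
  4: cc$cccbc -> last char: c
  5: ccbccc$c -> last char: c
  6: ccc$cccb -> last char: b
  7: cccbccc$ -> last char: $


BWT = ccccccb$


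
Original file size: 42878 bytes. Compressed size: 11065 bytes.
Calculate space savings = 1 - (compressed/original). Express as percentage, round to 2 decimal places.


ratio = compressed/original = 11065/42878 = 0.258058
savings = 1 - ratio = 1 - 0.258058 = 0.741942
as a percentage: 0.741942 * 100 = 74.19%

Space savings = 1 - 11065/42878 = 74.19%


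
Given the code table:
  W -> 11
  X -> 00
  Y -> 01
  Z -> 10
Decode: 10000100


Decoding:
10 -> Z
00 -> X
01 -> Y
00 -> X


Result: ZXYX


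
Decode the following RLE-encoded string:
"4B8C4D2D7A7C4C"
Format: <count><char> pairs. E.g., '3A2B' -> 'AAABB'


Expanding each <count><char> pair:
  4B -> 'BBBB'
  8C -> 'CCCCCCCC'
  4D -> 'DDDD'
  2D -> 'DD'
  7A -> 'AAAAAAA'
  7C -> 'CCCCCCC'
  4C -> 'CCCC'

Decoded = BBBBCCCCCCCCDDDDDDAAAAAAACCCCCCCCCCC


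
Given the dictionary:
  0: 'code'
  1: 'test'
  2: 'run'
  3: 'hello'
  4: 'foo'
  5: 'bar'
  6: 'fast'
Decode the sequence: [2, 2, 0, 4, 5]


Look up each index in the dictionary:
  2 -> 'run'
  2 -> 'run'
  0 -> 'code'
  4 -> 'foo'
  5 -> 'bar'

Decoded: "run run code foo bar"


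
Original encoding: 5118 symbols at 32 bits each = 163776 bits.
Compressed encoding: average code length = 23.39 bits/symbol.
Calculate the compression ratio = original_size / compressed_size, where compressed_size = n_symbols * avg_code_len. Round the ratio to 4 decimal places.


original_size = n_symbols * orig_bits = 5118 * 32 = 163776 bits
compressed_size = n_symbols * avg_code_len = 5118 * 23.39 = 119710.02 bits
ratio = original_size / compressed_size = 163776 / 119710.02 = 1.3681

Compression ratio = 1.3681


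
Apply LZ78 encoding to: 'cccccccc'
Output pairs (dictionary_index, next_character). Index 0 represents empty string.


LZ78 encoding steps:
Dictionary: {0: ''}
Step 1: w='' (idx 0), next='c' -> output (0, 'c'), add 'c' as idx 1
Step 2: w='c' (idx 1), next='c' -> output (1, 'c'), add 'cc' as idx 2
Step 3: w='cc' (idx 2), next='c' -> output (2, 'c'), add 'ccc' as idx 3
Step 4: w='cc' (idx 2), end of input -> output (2, '')


Encoded: [(0, 'c'), (1, 'c'), (2, 'c'), (2, '')]


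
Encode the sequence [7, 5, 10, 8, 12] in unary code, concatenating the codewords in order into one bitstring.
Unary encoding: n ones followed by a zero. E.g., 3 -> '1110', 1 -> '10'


Encode each number as n ones followed by a terminating 0:
  7 -> 11111110 (8 bits)
  5 -> 111110 (6 bits)
  10 -> 11111111110 (11 bits)
  8 -> 111111110 (9 bits)
  12 -> 1111111111110 (13 bits)
Total length = 8 + 6 + 11 + 9 + 13 = 47 bits.

Unary([7, 5, 10, 8, 12]) = 11111110111110111111111101111111101111111111110 (47 bits)


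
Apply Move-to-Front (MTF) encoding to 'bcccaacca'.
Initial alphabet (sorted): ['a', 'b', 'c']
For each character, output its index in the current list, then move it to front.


MTF encoding:
'b': index 1 in ['a', 'b', 'c'] -> ['b', 'a', 'c']
'c': index 2 in ['b', 'a', 'c'] -> ['c', 'b', 'a']
'c': index 0 in ['c', 'b', 'a'] -> ['c', 'b', 'a']
'c': index 0 in ['c', 'b', 'a'] -> ['c', 'b', 'a']
'a': index 2 in ['c', 'b', 'a'] -> ['a', 'c', 'b']
'a': index 0 in ['a', 'c', 'b'] -> ['a', 'c', 'b']
'c': index 1 in ['a', 'c', 'b'] -> ['c', 'a', 'b']
'c': index 0 in ['c', 'a', 'b'] -> ['c', 'a', 'b']
'a': index 1 in ['c', 'a', 'b'] -> ['a', 'c', 'b']


Output: [1, 2, 0, 0, 2, 0, 1, 0, 1]


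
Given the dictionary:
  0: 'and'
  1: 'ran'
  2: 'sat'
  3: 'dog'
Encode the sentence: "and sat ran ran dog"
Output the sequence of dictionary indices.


Look up each word in the dictionary:
  'and' -> 0
  'sat' -> 2
  'ran' -> 1
  'ran' -> 1
  'dog' -> 3

Encoded: [0, 2, 1, 1, 3]


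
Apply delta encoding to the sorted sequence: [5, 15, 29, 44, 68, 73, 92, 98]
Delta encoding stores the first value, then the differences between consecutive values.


First value: 5
Deltas:
  15 - 5 = 10
  29 - 15 = 14
  44 - 29 = 15
  68 - 44 = 24
  73 - 68 = 5
  92 - 73 = 19
  98 - 92 = 6


Delta encoded: [5, 10, 14, 15, 24, 5, 19, 6]


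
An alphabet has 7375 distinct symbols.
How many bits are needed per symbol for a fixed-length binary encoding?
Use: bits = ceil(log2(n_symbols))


log2(7375) = 12.8484
Bracket: 2^12 = 4096 < 7375 <= 2^13 = 8192
So ceil(log2(7375)) = 13

bits = ceil(log2(7375)) = ceil(12.8484) = 13 bits


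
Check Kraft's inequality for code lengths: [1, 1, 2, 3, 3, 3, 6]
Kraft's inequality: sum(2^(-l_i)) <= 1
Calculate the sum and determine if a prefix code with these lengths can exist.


Sum = 2^(-1) + 2^(-1) + 2^(-2) + 2^(-3) + 2^(-3) + 2^(-3) + 2^(-6)
    = 0.5 + 0.5 + 0.25 + 0.125 + 0.125 + 0.125 + 0.015625
    = 105/64 = 1.640625
Since 1.640625 > 1, Kraft's inequality is NOT satisfied.
A prefix code with these lengths CANNOT exist.

Kraft sum = 1.640625. Not satisfied.


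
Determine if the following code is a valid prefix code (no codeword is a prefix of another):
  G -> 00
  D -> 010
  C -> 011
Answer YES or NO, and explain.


Checking each pair (does one codeword prefix another?):
  G='00' vs D='010': no prefix
  G='00' vs C='011': no prefix
  D='010' vs G='00': no prefix
  D='010' vs C='011': no prefix
  C='011' vs G='00': no prefix
  C='011' vs D='010': no prefix
No violation found over all pairs.

YES -- this is a valid prefix code. No codeword is a prefix of any other codeword.


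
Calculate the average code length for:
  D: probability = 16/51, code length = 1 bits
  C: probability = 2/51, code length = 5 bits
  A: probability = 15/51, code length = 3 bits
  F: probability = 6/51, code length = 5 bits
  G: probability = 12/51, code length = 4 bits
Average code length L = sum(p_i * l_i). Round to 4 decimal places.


Weighted contributions p_i * l_i:
  D: (16/51) * 1 = 16/51
  C: (2/51) * 5 = 10/51
  A: (15/51) * 3 = 45/51
  F: (6/51) * 5 = 30/51
  G: (12/51) * 4 = 48/51
Sum = (16 + 10 + 45 + 30 + 48)/51 = 149/51

L = 149/51 = 2.9216 bits/symbol


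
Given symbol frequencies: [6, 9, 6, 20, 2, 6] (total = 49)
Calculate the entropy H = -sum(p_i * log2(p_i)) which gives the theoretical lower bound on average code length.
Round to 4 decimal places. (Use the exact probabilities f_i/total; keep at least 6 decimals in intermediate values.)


Per-symbol terms -p_i * log2(p_i) with p_i = f_i/49:
  p = 6/49 = 0.122449: log2(p) = -3.029747, -p*log2(p) = 0.370989
  p = 9/49 = 0.183673: log2(p) = -2.444785, -p*log2(p) = 0.449042
  p = 6/49 = 0.122449: log2(p) = -3.029747, -p*log2(p) = 0.370989
  p = 20/49 = 0.408163: log2(p) = -1.292782, -p*log2(p) = 0.527666
  p = 2/49 = 0.040816: log2(p) = -4.614710, -p*log2(p) = 0.188356
  p = 6/49 = 0.122449: log2(p) = -3.029747, -p*log2(p) = 0.370989
H = 0.370989 + 0.449042 + 0.370989 + 0.527666 + 0.188356 + 0.370989 = 2.278031

H = 2.278 bits/symbol


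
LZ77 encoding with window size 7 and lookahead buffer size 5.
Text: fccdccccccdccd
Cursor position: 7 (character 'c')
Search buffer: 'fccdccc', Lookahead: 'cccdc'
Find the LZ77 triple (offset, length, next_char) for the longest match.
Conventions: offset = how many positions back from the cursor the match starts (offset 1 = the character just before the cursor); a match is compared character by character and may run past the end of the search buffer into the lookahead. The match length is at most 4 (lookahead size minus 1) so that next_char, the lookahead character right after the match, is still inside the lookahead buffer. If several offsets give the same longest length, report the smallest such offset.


Try each offset into the search buffer:
  offset=1 (pos 6, char 'c'): match length 3
  offset=2 (pos 5, char 'c'): match length 3
  offset=3 (pos 4, char 'c'): match length 3
  offset=4 (pos 3, char 'd'): match length 0
  offset=5 (pos 2, char 'c'): match length 1
  offset=6 (pos 1, char 'c'): match length 2
  offset=7 (pos 0, char 'f'): match length 0
Longest match has length 3, found at offsets 1, 2, 3; take the smallest, offset 1.
next_char = character at position 7 + 3 = 10 -> 'd'

Best match: offset=1, length=3 (matching 'ccc' starting at position 6)
LZ77 triple: (1, 3, 'd')


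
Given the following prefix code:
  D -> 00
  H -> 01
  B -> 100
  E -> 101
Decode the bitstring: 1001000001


Decoding step by step:
Bits 100 -> B
Bits 100 -> B
Bits 00 -> D
Bits 01 -> H


Decoded message: BBDH


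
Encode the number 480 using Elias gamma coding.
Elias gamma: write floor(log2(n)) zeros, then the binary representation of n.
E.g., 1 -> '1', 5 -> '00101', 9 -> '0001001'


num_bits = floor(log2(480)) + 1 = 9
leading_zeros = num_bits - 1 = 8
binary(480) = 111100000

Elias gamma(480) = '00000000' + '111100000' = 00000000111100000 (17 bits)


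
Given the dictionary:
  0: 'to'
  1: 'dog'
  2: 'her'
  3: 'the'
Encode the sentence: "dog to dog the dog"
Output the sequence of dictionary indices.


Look up each word in the dictionary:
  'dog' -> 1
  'to' -> 0
  'dog' -> 1
  'the' -> 3
  'dog' -> 1

Encoded: [1, 0, 1, 3, 1]


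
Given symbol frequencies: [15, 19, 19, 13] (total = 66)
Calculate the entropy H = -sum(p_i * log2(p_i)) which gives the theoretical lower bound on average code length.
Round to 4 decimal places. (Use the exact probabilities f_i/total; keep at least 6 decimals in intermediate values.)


Per-symbol terms -p_i * log2(p_i) with p_i = f_i/66:
  p = 15/66 = 0.227273: log2(p) = -2.137504, -p*log2(p) = 0.485796
  p = 19/66 = 0.287879: log2(p) = -1.796467, -p*log2(p) = 0.517165
  p = 19/66 = 0.287879: log2(p) = -1.796467, -p*log2(p) = 0.517165
  p = 13/66 = 0.196970: log2(p) = -2.343954, -p*log2(p) = 0.461688
H = 0.485796 + 0.517165 + 0.517165 + 0.461688 = 1.981814

H = 1.9818 bits/symbol


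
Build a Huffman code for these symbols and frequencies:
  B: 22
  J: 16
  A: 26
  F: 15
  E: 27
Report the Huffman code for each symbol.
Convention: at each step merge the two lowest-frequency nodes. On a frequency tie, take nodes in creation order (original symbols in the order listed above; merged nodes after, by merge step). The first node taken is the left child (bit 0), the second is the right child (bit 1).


Huffman tree construction:
Step 1: Merge F(15) + J(16) = 31
Step 2: Merge B(22) + A(26) = 48
Step 3: Merge E(27) + (F+J)(31) = 58
Step 4: Merge (B+A)(48) + (E+(F+J))(58) = 106
Read each symbol's code off the tree from the root (left child = 0, right child = 1).

Codes:
  B: 00 (length 2)
  J: 111 (length 3)
  A: 01 (length 2)
  F: 110 (length 3)
  E: 10 (length 2)
Average code length: 243/106 = 2.2925 bits/symbol


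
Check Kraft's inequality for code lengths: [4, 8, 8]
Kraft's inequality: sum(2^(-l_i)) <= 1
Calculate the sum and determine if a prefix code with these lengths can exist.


Sum = 2^(-4) + 2^(-8) + 2^(-8)
    = 0.0625 + 0.00390625 + 0.00390625
    = 18/256 = 0.0703125
Since 0.0703125 <= 1, Kraft's inequality IS satisfied.
A prefix code with these lengths CAN exist.

Kraft sum = 0.0703125. Satisfied.


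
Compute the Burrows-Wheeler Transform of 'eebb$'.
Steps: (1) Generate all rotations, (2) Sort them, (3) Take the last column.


Rotations (sorted):
  0: $eebb -> last char: b
  1: b$eeb -> last char: b
  2: bb$ee -> last char: e
  3: ebb$e -> last char: e
  4: eebb$ -> last char: $


BWT = bbee$


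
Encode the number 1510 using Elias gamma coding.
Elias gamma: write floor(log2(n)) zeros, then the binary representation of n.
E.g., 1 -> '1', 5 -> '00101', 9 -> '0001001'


num_bits = floor(log2(1510)) + 1 = 11
leading_zeros = num_bits - 1 = 10
binary(1510) = 10111100110

Elias gamma(1510) = '0000000000' + '10111100110' = 000000000010111100110 (21 bits)


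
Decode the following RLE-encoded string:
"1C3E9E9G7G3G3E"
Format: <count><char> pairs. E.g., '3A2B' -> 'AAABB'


Expanding each <count><char> pair:
  1C -> 'C'
  3E -> 'EEE'
  9E -> 'EEEEEEEEE'
  9G -> 'GGGGGGGGG'
  7G -> 'GGGGGGG'
  3G -> 'GGG'
  3E -> 'EEE'

Decoded = CEEEEEEEEEEEEGGGGGGGGGGGGGGGGGGGEEE


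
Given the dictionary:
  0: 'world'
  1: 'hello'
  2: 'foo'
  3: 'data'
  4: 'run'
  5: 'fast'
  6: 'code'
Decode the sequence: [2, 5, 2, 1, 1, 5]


Look up each index in the dictionary:
  2 -> 'foo'
  5 -> 'fast'
  2 -> 'foo'
  1 -> 'hello'
  1 -> 'hello'
  5 -> 'fast'

Decoded: "foo fast foo hello hello fast"


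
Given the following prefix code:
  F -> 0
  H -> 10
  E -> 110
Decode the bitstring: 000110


Decoding step by step:
Bits 0 -> F
Bits 0 -> F
Bits 0 -> F
Bits 110 -> E


Decoded message: FFFE


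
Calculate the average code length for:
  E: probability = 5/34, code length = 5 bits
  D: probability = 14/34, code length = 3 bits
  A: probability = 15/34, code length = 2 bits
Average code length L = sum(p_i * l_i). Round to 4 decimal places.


Weighted contributions p_i * l_i:
  E: (5/34) * 5 = 25/34
  D: (14/34) * 3 = 42/34
  A: (15/34) * 2 = 30/34
Sum = (25 + 42 + 30)/34 = 97/34

L = 97/34 = 2.8529 bits/symbol


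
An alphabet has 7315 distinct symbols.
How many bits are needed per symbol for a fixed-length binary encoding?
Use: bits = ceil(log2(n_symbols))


log2(7315) = 12.8366
Bracket: 2^12 = 4096 < 7315 <= 2^13 = 8192
So ceil(log2(7315)) = 13

bits = ceil(log2(7315)) = ceil(12.8366) = 13 bits


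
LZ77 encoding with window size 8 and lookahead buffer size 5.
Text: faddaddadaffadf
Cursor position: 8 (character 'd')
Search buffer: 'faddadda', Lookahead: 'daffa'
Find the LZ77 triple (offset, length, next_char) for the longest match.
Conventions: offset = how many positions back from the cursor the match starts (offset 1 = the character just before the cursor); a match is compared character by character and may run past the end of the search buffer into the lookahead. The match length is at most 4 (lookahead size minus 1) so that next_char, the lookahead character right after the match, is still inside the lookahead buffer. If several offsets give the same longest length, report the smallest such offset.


Try each offset into the search buffer:
  offset=1 (pos 7, char 'a'): match length 0
  offset=2 (pos 6, char 'd'): match length 2
  offset=3 (pos 5, char 'd'): match length 1
  offset=4 (pos 4, char 'a'): match length 0
  offset=5 (pos 3, char 'd'): match length 2
  offset=6 (pos 2, char 'd'): match length 1
  offset=7 (pos 1, char 'a'): match length 0
  offset=8 (pos 0, char 'f'): match length 0
Longest match has length 2, found at offsets 2, 5; take the smallest, offset 2.
next_char = character at position 8 + 2 = 10 -> 'f'

Best match: offset=2, length=2 (matching 'da' starting at position 6)
LZ77 triple: (2, 2, 'f')


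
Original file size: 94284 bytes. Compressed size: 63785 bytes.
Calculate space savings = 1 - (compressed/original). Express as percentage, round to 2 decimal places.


ratio = compressed/original = 63785/94284 = 0.67652
savings = 1 - ratio = 1 - 0.67652 = 0.32348
as a percentage: 0.32348 * 100 = 32.35%

Space savings = 1 - 63785/94284 = 32.35%


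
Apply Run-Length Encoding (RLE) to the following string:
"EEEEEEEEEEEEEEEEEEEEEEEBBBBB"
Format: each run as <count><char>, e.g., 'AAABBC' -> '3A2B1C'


Scanning runs left to right:
  i=0: run of 'E' x 23 -> '23E'
  i=23: run of 'B' x 5 -> '5B'

RLE = 23E5B


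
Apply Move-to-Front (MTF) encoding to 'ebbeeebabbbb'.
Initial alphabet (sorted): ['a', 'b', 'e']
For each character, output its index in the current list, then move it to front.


MTF encoding:
'e': index 2 in ['a', 'b', 'e'] -> ['e', 'a', 'b']
'b': index 2 in ['e', 'a', 'b'] -> ['b', 'e', 'a']
'b': index 0 in ['b', 'e', 'a'] -> ['b', 'e', 'a']
'e': index 1 in ['b', 'e', 'a'] -> ['e', 'b', 'a']
'e': index 0 in ['e', 'b', 'a'] -> ['e', 'b', 'a']
'e': index 0 in ['e', 'b', 'a'] -> ['e', 'b', 'a']
'b': index 1 in ['e', 'b', 'a'] -> ['b', 'e', 'a']
'a': index 2 in ['b', 'e', 'a'] -> ['a', 'b', 'e']
'b': index 1 in ['a', 'b', 'e'] -> ['b', 'a', 'e']
'b': index 0 in ['b', 'a', 'e'] -> ['b', 'a', 'e']
'b': index 0 in ['b', 'a', 'e'] -> ['b', 'a', 'e']
'b': index 0 in ['b', 'a', 'e'] -> ['b', 'a', 'e']


Output: [2, 2, 0, 1, 0, 0, 1, 2, 1, 0, 0, 0]


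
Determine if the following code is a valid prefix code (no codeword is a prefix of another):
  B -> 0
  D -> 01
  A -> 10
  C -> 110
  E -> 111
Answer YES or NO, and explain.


Checking each pair (does one codeword prefix another?):
  B='0' vs D='01': prefix -- VIOLATION

NO -- this is NOT a valid prefix code. B (0) is a prefix of D (01).


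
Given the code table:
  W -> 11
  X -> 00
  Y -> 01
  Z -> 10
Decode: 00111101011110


Decoding:
00 -> X
11 -> W
11 -> W
01 -> Y
01 -> Y
11 -> W
10 -> Z


Result: XWWYYWZ


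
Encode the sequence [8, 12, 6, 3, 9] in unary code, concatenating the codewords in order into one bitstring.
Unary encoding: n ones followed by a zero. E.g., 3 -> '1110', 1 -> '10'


Encode each number as n ones followed by a terminating 0:
  8 -> 111111110 (9 bits)
  12 -> 1111111111110 (13 bits)
  6 -> 1111110 (7 bits)
  3 -> 1110 (4 bits)
  9 -> 1111111110 (10 bits)
Total length = 9 + 13 + 7 + 4 + 10 = 43 bits.

Unary([8, 12, 6, 3, 9]) = 1111111101111111111110111111011101111111110 (43 bits)


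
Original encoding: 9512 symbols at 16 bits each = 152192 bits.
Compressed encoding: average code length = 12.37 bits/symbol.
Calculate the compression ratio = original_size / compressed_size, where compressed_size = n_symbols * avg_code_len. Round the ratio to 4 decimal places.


original_size = n_symbols * orig_bits = 9512 * 16 = 152192 bits
compressed_size = n_symbols * avg_code_len = 9512 * 12.37 = 117663.44 bits
ratio = original_size / compressed_size = 152192 / 117663.44 = 1.2935

Compression ratio = 1.2935


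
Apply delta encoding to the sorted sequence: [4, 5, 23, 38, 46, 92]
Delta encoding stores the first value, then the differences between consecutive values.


First value: 4
Deltas:
  5 - 4 = 1
  23 - 5 = 18
  38 - 23 = 15
  46 - 38 = 8
  92 - 46 = 46


Delta encoded: [4, 1, 18, 15, 8, 46]


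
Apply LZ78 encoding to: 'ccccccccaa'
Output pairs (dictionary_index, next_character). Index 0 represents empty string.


LZ78 encoding steps:
Dictionary: {0: ''}
Step 1: w='' (idx 0), next='c' -> output (0, 'c'), add 'c' as idx 1
Step 2: w='c' (idx 1), next='c' -> output (1, 'c'), add 'cc' as idx 2
Step 3: w='cc' (idx 2), next='c' -> output (2, 'c'), add 'ccc' as idx 3
Step 4: w='cc' (idx 2), next='a' -> output (2, 'a'), add 'cca' as idx 4
Step 5: w='' (idx 0), next='a' -> output (0, 'a'), add 'a' as idx 5


Encoded: [(0, 'c'), (1, 'c'), (2, 'c'), (2, 'a'), (0, 'a')]


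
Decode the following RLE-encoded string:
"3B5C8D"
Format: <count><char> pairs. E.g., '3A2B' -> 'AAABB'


Expanding each <count><char> pair:
  3B -> 'BBB'
  5C -> 'CCCCC'
  8D -> 'DDDDDDDD'

Decoded = BBBCCCCCDDDDDDDD


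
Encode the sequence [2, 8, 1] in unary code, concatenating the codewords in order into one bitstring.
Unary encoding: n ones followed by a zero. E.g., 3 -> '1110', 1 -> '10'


Encode each number as n ones followed by a terminating 0:
  2 -> 110 (3 bits)
  8 -> 111111110 (9 bits)
  1 -> 10 (2 bits)
Total length = 3 + 9 + 2 = 14 bits.

Unary([2, 8, 1]) = 11011111111010 (14 bits)


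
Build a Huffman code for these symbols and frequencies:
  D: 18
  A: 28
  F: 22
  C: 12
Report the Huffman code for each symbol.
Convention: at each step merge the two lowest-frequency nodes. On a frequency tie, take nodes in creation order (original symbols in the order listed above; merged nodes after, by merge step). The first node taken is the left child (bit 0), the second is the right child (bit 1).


Huffman tree construction:
Step 1: Merge C(12) + D(18) = 30
Step 2: Merge F(22) + A(28) = 50
Step 3: Merge (C+D)(30) + (F+A)(50) = 80
Read each symbol's code off the tree from the root (left child = 0, right child = 1).

Codes:
  D: 01 (length 2)
  A: 11 (length 2)
  F: 10 (length 2)
  C: 00 (length 2)
Average code length: 160/80 = 2.0000 bits/symbol


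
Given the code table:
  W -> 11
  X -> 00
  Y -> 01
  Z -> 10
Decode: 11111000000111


Decoding:
11 -> W
11 -> W
10 -> Z
00 -> X
00 -> X
01 -> Y
11 -> W


Result: WWZXXYW


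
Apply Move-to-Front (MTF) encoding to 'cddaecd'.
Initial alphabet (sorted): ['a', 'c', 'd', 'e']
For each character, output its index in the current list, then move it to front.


MTF encoding:
'c': index 1 in ['a', 'c', 'd', 'e'] -> ['c', 'a', 'd', 'e']
'd': index 2 in ['c', 'a', 'd', 'e'] -> ['d', 'c', 'a', 'e']
'd': index 0 in ['d', 'c', 'a', 'e'] -> ['d', 'c', 'a', 'e']
'a': index 2 in ['d', 'c', 'a', 'e'] -> ['a', 'd', 'c', 'e']
'e': index 3 in ['a', 'd', 'c', 'e'] -> ['e', 'a', 'd', 'c']
'c': index 3 in ['e', 'a', 'd', 'c'] -> ['c', 'e', 'a', 'd']
'd': index 3 in ['c', 'e', 'a', 'd'] -> ['d', 'c', 'e', 'a']


Output: [1, 2, 0, 2, 3, 3, 3]


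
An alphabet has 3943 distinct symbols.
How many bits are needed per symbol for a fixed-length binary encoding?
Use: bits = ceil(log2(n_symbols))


log2(3943) = 11.9451
Bracket: 2^11 = 2048 < 3943 <= 2^12 = 4096
So ceil(log2(3943)) = 12

bits = ceil(log2(3943)) = ceil(11.9451) = 12 bits


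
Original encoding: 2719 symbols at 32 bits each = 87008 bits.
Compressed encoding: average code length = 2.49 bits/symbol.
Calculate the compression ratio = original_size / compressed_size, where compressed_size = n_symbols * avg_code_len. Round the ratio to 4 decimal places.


original_size = n_symbols * orig_bits = 2719 * 32 = 87008 bits
compressed_size = n_symbols * avg_code_len = 2719 * 2.49 = 6770.31 bits
ratio = original_size / compressed_size = 87008 / 6770.31 = 12.8514

Compression ratio = 12.8514


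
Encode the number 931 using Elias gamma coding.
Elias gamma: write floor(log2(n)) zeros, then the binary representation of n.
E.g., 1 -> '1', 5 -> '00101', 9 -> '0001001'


num_bits = floor(log2(931)) + 1 = 10
leading_zeros = num_bits - 1 = 9
binary(931) = 1110100011

Elias gamma(931) = '000000000' + '1110100011' = 0000000001110100011 (19 bits)


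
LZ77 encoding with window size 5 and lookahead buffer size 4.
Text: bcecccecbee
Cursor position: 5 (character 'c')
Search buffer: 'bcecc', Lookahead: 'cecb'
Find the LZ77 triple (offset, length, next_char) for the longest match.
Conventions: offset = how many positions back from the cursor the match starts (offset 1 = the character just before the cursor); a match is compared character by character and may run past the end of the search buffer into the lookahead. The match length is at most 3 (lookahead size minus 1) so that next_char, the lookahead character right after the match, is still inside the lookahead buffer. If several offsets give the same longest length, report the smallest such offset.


Try each offset into the search buffer:
  offset=1 (pos 4, char 'c'): match length 1
  offset=2 (pos 3, char 'c'): match length 1
  offset=3 (pos 2, char 'e'): match length 0
  offset=4 (pos 1, char 'c'): match length 3
  offset=5 (pos 0, char 'b'): match length 0
Longest match has length 3 at offset 4.
next_char = character at position 5 + 3 = 8 -> 'b'

Best match: offset=4, length=3 (matching 'cec' starting at position 1)
LZ77 triple: (4, 3, 'b')


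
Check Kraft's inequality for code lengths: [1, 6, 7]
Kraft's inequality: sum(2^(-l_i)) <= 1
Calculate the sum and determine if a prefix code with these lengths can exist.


Sum = 2^(-1) + 2^(-6) + 2^(-7)
    = 0.5 + 0.015625 + 0.0078125
    = 67/128 = 0.5234375
Since 0.5234375 <= 1, Kraft's inequality IS satisfied.
A prefix code with these lengths CAN exist.

Kraft sum = 0.5234375. Satisfied.


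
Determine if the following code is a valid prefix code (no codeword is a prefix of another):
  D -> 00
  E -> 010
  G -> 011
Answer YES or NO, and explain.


Checking each pair (does one codeword prefix another?):
  D='00' vs E='010': no prefix
  D='00' vs G='011': no prefix
  E='010' vs D='00': no prefix
  E='010' vs G='011': no prefix
  G='011' vs D='00': no prefix
  G='011' vs E='010': no prefix
No violation found over all pairs.

YES -- this is a valid prefix code. No codeword is a prefix of any other codeword.


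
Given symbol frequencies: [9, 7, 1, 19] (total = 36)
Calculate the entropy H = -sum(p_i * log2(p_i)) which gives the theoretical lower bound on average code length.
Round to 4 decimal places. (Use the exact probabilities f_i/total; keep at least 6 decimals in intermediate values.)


Per-symbol terms -p_i * log2(p_i) with p_i = f_i/36:
  p = 9/36 = 0.250000: log2(p) = -2.000000, -p*log2(p) = 0.500000
  p = 7/36 = 0.194444: log2(p) = -2.362570, -p*log2(p) = 0.459389
  p = 1/36 = 0.027778: log2(p) = -5.169925, -p*log2(p) = 0.143609
  p = 19/36 = 0.527778: log2(p) = -0.921997, -p*log2(p) = 0.486610
H = 0.500000 + 0.459389 + 0.143609 + 0.486610 = 1.589608

H = 1.5896 bits/symbol


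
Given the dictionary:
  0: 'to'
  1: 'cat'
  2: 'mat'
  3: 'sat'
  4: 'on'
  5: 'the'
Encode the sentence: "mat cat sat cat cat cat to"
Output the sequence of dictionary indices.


Look up each word in the dictionary:
  'mat' -> 2
  'cat' -> 1
  'sat' -> 3
  'cat' -> 1
  'cat' -> 1
  'cat' -> 1
  'to' -> 0

Encoded: [2, 1, 3, 1, 1, 1, 0]


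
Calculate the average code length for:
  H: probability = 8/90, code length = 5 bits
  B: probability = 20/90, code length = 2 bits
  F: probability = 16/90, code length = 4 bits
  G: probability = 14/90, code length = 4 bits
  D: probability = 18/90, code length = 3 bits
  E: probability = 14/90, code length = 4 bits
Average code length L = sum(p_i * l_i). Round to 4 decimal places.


Weighted contributions p_i * l_i:
  H: (8/90) * 5 = 40/90
  B: (20/90) * 2 = 40/90
  F: (16/90) * 4 = 64/90
  G: (14/90) * 4 = 56/90
  D: (18/90) * 3 = 54/90
  E: (14/90) * 4 = 56/90
Sum = (40 + 40 + 64 + 56 + 54 + 56)/90 = 310/90

L = 310/90 = 3.4444 bits/symbol


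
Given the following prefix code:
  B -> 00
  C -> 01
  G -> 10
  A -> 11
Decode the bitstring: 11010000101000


Decoding step by step:
Bits 11 -> A
Bits 01 -> C
Bits 00 -> B
Bits 00 -> B
Bits 10 -> G
Bits 10 -> G
Bits 00 -> B


Decoded message: ACBBGGB


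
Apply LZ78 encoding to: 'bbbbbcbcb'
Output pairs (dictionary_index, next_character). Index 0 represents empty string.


LZ78 encoding steps:
Dictionary: {0: ''}
Step 1: w='' (idx 0), next='b' -> output (0, 'b'), add 'b' as idx 1
Step 2: w='b' (idx 1), next='b' -> output (1, 'b'), add 'bb' as idx 2
Step 3: w='bb' (idx 2), next='c' -> output (2, 'c'), add 'bbc' as idx 3
Step 4: w='b' (idx 1), next='c' -> output (1, 'c'), add 'bc' as idx 4
Step 5: w='b' (idx 1), end of input -> output (1, '')


Encoded: [(0, 'b'), (1, 'b'), (2, 'c'), (1, 'c'), (1, '')]


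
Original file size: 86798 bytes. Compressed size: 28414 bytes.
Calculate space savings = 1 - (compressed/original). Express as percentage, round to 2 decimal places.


ratio = compressed/original = 28414/86798 = 0.327358
savings = 1 - ratio = 1 - 0.327358 = 0.672642
as a percentage: 0.672642 * 100 = 67.26%

Space savings = 1 - 28414/86798 = 67.26%


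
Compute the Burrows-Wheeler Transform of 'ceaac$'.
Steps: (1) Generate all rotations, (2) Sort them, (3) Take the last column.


Rotations (sorted):
  0: $ceaac -> last char: c
  1: aac$ce -> last char: e
  2: ac$cea -> last char: a
  3: c$ceaa -> last char: a
  4: ceaac$ -> last char: $
  5: eaac$c -> last char: c


BWT = ceaa$c


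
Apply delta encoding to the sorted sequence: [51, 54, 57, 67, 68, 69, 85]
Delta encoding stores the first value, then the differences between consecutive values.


First value: 51
Deltas:
  54 - 51 = 3
  57 - 54 = 3
  67 - 57 = 10
  68 - 67 = 1
  69 - 68 = 1
  85 - 69 = 16


Delta encoded: [51, 3, 3, 10, 1, 1, 16]


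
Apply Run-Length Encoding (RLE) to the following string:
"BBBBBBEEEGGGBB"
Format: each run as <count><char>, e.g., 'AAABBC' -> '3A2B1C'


Scanning runs left to right:
  i=0: run of 'B' x 6 -> '6B'
  i=6: run of 'E' x 3 -> '3E'
  i=9: run of 'G' x 3 -> '3G'
  i=12: run of 'B' x 2 -> '2B'

RLE = 6B3E3G2B


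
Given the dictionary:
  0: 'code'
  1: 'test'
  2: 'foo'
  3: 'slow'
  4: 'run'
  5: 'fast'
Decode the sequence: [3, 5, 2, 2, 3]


Look up each index in the dictionary:
  3 -> 'slow'
  5 -> 'fast'
  2 -> 'foo'
  2 -> 'foo'
  3 -> 'slow'

Decoded: "slow fast foo foo slow"


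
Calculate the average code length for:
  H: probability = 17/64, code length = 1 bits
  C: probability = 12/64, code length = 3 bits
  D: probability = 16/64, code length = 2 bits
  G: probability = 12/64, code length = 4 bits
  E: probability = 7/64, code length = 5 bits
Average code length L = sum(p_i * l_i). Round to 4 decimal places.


Weighted contributions p_i * l_i:
  H: (17/64) * 1 = 17/64
  C: (12/64) * 3 = 36/64
  D: (16/64) * 2 = 32/64
  G: (12/64) * 4 = 48/64
  E: (7/64) * 5 = 35/64
Sum = (17 + 36 + 32 + 48 + 35)/64 = 168/64

L = 168/64 = 2.6250 bits/symbol
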